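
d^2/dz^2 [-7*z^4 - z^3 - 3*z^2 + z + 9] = -84*z^2 - 6*z - 6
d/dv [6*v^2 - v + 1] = 12*v - 1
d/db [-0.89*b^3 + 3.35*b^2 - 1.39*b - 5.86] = -2.67*b^2 + 6.7*b - 1.39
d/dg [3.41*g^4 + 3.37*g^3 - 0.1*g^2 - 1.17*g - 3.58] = 13.64*g^3 + 10.11*g^2 - 0.2*g - 1.17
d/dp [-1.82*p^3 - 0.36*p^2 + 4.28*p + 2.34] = -5.46*p^2 - 0.72*p + 4.28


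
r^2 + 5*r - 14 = (r - 2)*(r + 7)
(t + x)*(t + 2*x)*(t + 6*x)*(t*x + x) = t^4*x + 9*t^3*x^2 + t^3*x + 20*t^2*x^3 + 9*t^2*x^2 + 12*t*x^4 + 20*t*x^3 + 12*x^4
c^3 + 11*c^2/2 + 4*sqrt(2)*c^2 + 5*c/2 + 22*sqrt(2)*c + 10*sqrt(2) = (c + 1/2)*(c + 5)*(c + 4*sqrt(2))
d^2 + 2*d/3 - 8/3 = (d - 4/3)*(d + 2)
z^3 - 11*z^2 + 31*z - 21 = (z - 7)*(z - 3)*(z - 1)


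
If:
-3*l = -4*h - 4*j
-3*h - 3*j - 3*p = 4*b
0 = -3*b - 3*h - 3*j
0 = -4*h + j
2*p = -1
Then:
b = 3/2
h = -3/10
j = -6/5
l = -2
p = -1/2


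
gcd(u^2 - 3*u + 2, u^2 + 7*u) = 1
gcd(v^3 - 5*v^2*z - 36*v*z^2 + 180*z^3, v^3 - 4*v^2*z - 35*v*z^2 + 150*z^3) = -v^2 - v*z + 30*z^2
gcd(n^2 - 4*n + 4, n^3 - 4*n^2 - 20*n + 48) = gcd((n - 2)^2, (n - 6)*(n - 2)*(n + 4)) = n - 2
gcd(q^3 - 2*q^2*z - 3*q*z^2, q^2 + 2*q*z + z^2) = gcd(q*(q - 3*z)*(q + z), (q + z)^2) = q + z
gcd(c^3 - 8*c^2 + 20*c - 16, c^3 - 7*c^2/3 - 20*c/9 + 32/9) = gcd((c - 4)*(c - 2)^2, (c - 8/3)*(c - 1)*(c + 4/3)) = 1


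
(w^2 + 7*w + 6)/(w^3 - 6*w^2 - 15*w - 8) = (w + 6)/(w^2 - 7*w - 8)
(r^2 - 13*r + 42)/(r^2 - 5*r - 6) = (r - 7)/(r + 1)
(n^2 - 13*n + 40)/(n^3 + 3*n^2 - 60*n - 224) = (n - 5)/(n^2 + 11*n + 28)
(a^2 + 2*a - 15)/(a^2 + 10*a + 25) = (a - 3)/(a + 5)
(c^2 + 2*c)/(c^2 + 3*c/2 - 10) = 2*c*(c + 2)/(2*c^2 + 3*c - 20)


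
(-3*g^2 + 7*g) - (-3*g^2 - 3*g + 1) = 10*g - 1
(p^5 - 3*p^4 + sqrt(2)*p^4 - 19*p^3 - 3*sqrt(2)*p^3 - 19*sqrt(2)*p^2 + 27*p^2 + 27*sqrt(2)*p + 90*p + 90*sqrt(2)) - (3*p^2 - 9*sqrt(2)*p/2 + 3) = p^5 - 3*p^4 + sqrt(2)*p^4 - 19*p^3 - 3*sqrt(2)*p^3 - 19*sqrt(2)*p^2 + 24*p^2 + 63*sqrt(2)*p/2 + 90*p - 3 + 90*sqrt(2)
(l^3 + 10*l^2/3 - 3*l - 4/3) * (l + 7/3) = l^4 + 17*l^3/3 + 43*l^2/9 - 25*l/3 - 28/9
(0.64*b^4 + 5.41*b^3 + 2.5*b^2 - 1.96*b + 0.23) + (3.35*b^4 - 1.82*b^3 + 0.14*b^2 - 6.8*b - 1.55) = 3.99*b^4 + 3.59*b^3 + 2.64*b^2 - 8.76*b - 1.32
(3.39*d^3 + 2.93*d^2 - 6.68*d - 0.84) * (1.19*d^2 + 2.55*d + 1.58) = 4.0341*d^5 + 12.1312*d^4 + 4.8785*d^3 - 13.4042*d^2 - 12.6964*d - 1.3272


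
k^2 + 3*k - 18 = (k - 3)*(k + 6)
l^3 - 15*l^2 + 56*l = l*(l - 8)*(l - 7)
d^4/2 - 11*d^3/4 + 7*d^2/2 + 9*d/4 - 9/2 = (d/2 + 1/2)*(d - 3)*(d - 2)*(d - 3/2)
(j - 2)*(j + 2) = j^2 - 4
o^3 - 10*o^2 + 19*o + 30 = (o - 6)*(o - 5)*(o + 1)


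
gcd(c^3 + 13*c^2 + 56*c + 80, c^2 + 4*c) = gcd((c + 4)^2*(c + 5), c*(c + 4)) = c + 4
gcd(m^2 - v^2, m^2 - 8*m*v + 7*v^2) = -m + v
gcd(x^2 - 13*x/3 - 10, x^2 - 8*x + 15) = 1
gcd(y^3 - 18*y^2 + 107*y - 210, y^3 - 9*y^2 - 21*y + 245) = y - 7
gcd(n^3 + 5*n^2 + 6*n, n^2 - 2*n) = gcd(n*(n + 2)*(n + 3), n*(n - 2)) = n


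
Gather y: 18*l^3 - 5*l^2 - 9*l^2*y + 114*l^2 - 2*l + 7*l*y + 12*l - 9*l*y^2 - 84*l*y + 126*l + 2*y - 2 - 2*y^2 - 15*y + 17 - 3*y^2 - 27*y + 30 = 18*l^3 + 109*l^2 + 136*l + y^2*(-9*l - 5) + y*(-9*l^2 - 77*l - 40) + 45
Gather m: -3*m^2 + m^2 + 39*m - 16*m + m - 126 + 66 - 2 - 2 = -2*m^2 + 24*m - 64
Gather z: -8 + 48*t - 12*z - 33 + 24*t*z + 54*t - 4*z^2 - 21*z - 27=102*t - 4*z^2 + z*(24*t - 33) - 68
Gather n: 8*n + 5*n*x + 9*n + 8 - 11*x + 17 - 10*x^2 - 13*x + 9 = n*(5*x + 17) - 10*x^2 - 24*x + 34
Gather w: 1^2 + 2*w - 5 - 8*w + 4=-6*w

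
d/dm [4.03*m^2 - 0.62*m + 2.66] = 8.06*m - 0.62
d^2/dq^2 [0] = 0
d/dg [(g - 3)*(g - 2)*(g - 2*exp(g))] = -2*g^2*exp(g) + 3*g^2 + 6*g*exp(g) - 10*g - 2*exp(g) + 6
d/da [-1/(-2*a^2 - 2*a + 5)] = 2*(-2*a - 1)/(2*a^2 + 2*a - 5)^2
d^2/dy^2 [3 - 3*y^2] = -6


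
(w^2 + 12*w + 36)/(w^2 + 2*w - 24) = (w + 6)/(w - 4)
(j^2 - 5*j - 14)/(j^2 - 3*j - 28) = (j + 2)/(j + 4)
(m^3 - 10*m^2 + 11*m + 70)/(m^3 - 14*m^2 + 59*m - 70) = (m + 2)/(m - 2)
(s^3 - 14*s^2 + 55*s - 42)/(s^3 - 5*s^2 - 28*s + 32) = (s^2 - 13*s + 42)/(s^2 - 4*s - 32)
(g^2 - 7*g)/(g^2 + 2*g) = (g - 7)/(g + 2)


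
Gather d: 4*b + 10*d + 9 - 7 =4*b + 10*d + 2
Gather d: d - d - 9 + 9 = 0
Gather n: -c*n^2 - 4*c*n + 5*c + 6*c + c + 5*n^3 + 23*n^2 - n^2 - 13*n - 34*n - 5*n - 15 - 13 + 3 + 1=12*c + 5*n^3 + n^2*(22 - c) + n*(-4*c - 52) - 24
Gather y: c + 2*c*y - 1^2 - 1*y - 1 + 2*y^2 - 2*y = c + 2*y^2 + y*(2*c - 3) - 2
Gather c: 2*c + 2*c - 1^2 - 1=4*c - 2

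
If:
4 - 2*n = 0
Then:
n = 2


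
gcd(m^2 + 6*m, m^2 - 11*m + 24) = 1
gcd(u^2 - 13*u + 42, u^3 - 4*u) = 1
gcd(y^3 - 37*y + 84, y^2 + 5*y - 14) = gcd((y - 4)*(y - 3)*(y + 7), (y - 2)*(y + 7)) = y + 7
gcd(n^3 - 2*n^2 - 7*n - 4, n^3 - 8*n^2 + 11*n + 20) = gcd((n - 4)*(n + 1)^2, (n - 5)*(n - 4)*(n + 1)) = n^2 - 3*n - 4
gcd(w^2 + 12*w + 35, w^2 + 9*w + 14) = w + 7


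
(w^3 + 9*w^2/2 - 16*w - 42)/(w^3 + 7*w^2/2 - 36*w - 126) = (2*w^2 - 3*w - 14)/(2*w^2 - 5*w - 42)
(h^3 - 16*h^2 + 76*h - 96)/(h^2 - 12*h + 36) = (h^2 - 10*h + 16)/(h - 6)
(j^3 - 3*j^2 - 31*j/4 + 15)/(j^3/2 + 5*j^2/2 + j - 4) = (4*j^3 - 12*j^2 - 31*j + 60)/(2*(j^3 + 5*j^2 + 2*j - 8))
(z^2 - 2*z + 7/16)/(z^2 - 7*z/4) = (z - 1/4)/z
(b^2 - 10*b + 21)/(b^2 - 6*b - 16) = (-b^2 + 10*b - 21)/(-b^2 + 6*b + 16)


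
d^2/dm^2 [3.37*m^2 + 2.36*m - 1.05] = 6.74000000000000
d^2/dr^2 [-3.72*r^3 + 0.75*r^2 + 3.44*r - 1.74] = 1.5 - 22.32*r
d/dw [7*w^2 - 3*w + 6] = 14*w - 3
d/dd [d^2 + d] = 2*d + 1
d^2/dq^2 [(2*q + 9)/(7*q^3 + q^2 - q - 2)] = 2*((2*q + 9)*(21*q^2 + 2*q - 1)^2 + (-42*q^2 - 4*q - (2*q + 9)*(21*q + 1) + 2)*(7*q^3 + q^2 - q - 2))/(7*q^3 + q^2 - q - 2)^3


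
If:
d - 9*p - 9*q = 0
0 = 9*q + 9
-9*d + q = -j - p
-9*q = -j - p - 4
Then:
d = -14/9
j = -1120/81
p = 67/81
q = -1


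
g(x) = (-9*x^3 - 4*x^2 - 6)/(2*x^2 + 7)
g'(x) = -4*x*(-9*x^3 - 4*x^2 - 6)/(2*x^2 + 7)^2 + (-27*x^2 - 8*x)/(2*x^2 + 7) = x*(-18*x^3 - 189*x - 32)/(4*x^4 + 28*x^2 + 49)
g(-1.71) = 2.13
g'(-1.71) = -3.95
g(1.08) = -2.36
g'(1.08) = -3.21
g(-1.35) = 0.83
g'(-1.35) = -3.19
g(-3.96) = 12.78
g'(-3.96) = -4.94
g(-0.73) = -0.57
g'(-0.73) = -1.27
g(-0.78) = -0.51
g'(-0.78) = -1.43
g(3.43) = -13.63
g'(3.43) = -5.18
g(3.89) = -16.00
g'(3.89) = -5.12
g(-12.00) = 50.75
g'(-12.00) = -4.60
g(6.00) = -26.51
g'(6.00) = -4.86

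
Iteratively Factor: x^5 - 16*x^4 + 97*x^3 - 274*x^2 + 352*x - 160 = (x - 5)*(x^4 - 11*x^3 + 42*x^2 - 64*x + 32) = (x - 5)*(x - 1)*(x^3 - 10*x^2 + 32*x - 32) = (x - 5)*(x - 4)*(x - 1)*(x^2 - 6*x + 8) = (x - 5)*(x - 4)*(x - 2)*(x - 1)*(x - 4)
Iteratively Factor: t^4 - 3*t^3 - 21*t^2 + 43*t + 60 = (t + 4)*(t^3 - 7*t^2 + 7*t + 15) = (t - 3)*(t + 4)*(t^2 - 4*t - 5) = (t - 3)*(t + 1)*(t + 4)*(t - 5)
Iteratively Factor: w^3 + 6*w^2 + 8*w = (w + 2)*(w^2 + 4*w) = w*(w + 2)*(w + 4)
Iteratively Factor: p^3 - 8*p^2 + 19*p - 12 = (p - 1)*(p^2 - 7*p + 12) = (p - 3)*(p - 1)*(p - 4)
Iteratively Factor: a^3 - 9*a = (a - 3)*(a^2 + 3*a) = a*(a - 3)*(a + 3)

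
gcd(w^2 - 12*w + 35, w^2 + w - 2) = 1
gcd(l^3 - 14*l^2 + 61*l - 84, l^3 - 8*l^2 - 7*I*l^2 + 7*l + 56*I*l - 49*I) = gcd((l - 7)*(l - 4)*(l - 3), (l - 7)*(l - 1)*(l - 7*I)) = l - 7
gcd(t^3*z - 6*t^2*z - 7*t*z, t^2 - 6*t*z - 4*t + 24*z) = 1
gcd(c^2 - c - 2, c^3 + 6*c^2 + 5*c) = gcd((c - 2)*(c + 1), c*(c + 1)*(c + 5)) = c + 1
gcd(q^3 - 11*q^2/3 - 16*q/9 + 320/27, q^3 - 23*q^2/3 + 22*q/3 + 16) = q - 8/3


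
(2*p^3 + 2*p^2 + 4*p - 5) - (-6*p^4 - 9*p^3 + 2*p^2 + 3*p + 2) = 6*p^4 + 11*p^3 + p - 7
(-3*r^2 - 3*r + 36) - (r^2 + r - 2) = -4*r^2 - 4*r + 38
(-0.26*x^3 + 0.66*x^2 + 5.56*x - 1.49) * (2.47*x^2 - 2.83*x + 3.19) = -0.6422*x^5 + 2.366*x^4 + 11.036*x^3 - 17.3097*x^2 + 21.9531*x - 4.7531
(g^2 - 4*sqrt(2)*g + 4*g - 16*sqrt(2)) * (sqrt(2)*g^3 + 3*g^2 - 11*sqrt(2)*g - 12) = sqrt(2)*g^5 - 5*g^4 + 4*sqrt(2)*g^4 - 23*sqrt(2)*g^3 - 20*g^3 - 92*sqrt(2)*g^2 + 76*g^2 + 48*sqrt(2)*g + 304*g + 192*sqrt(2)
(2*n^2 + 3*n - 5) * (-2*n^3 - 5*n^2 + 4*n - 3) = -4*n^5 - 16*n^4 + 3*n^3 + 31*n^2 - 29*n + 15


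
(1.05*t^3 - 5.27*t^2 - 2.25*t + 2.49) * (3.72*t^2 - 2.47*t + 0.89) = 3.906*t^5 - 22.1979*t^4 + 5.5814*t^3 + 10.13*t^2 - 8.1528*t + 2.2161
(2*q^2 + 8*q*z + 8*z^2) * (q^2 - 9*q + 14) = 2*q^4 + 8*q^3*z - 18*q^3 + 8*q^2*z^2 - 72*q^2*z + 28*q^2 - 72*q*z^2 + 112*q*z + 112*z^2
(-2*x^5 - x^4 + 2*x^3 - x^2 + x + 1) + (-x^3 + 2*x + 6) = -2*x^5 - x^4 + x^3 - x^2 + 3*x + 7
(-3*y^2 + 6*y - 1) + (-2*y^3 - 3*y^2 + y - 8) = -2*y^3 - 6*y^2 + 7*y - 9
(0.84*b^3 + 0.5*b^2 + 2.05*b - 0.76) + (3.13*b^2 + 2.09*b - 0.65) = 0.84*b^3 + 3.63*b^2 + 4.14*b - 1.41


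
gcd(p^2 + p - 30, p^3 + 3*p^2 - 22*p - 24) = p + 6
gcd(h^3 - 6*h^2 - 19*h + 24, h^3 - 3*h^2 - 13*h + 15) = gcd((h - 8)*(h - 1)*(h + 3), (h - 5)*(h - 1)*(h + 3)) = h^2 + 2*h - 3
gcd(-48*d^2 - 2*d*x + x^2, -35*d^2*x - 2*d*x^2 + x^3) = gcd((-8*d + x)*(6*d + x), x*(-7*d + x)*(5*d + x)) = 1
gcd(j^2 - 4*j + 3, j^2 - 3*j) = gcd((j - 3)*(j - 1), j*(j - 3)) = j - 3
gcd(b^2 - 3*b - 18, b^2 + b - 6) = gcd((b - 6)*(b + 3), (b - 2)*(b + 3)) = b + 3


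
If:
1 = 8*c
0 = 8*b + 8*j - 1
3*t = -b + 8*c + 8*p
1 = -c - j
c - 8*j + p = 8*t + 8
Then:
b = 5/4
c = 1/8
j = -9/8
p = 43/488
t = 37/244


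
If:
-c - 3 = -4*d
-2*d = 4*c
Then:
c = -1/3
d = 2/3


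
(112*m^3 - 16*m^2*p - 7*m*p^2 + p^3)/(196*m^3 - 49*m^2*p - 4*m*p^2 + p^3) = (4*m + p)/(7*m + p)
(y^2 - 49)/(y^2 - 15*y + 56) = (y + 7)/(y - 8)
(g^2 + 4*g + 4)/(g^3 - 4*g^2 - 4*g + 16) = (g + 2)/(g^2 - 6*g + 8)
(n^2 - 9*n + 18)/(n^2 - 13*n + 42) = (n - 3)/(n - 7)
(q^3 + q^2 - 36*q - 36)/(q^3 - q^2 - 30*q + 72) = (q^2 - 5*q - 6)/(q^2 - 7*q + 12)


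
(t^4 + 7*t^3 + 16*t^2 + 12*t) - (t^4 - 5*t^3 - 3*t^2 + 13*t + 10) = 12*t^3 + 19*t^2 - t - 10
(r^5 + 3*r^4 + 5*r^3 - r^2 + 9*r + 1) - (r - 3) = r^5 + 3*r^4 + 5*r^3 - r^2 + 8*r + 4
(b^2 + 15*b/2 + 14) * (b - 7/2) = b^3 + 4*b^2 - 49*b/4 - 49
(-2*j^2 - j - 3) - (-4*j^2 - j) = 2*j^2 - 3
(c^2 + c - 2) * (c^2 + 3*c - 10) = c^4 + 4*c^3 - 9*c^2 - 16*c + 20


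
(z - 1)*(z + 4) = z^2 + 3*z - 4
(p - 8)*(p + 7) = p^2 - p - 56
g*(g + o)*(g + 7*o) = g^3 + 8*g^2*o + 7*g*o^2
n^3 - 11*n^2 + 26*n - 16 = (n - 8)*(n - 2)*(n - 1)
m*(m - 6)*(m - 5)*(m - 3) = m^4 - 14*m^3 + 63*m^2 - 90*m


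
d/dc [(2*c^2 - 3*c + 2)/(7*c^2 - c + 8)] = (19*c^2 + 4*c - 22)/(49*c^4 - 14*c^3 + 113*c^2 - 16*c + 64)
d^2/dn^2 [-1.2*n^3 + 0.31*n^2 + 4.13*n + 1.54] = 0.62 - 7.2*n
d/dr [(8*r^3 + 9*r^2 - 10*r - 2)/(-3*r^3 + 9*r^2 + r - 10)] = (99*r^4 - 44*r^3 - 159*r^2 - 144*r + 102)/(9*r^6 - 54*r^5 + 75*r^4 + 78*r^3 - 179*r^2 - 20*r + 100)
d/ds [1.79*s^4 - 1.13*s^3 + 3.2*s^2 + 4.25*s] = 7.16*s^3 - 3.39*s^2 + 6.4*s + 4.25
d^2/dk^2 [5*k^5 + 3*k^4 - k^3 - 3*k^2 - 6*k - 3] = 100*k^3 + 36*k^2 - 6*k - 6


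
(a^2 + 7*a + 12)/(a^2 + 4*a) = (a + 3)/a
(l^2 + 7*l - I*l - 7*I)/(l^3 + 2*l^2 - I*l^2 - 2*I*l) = (l + 7)/(l*(l + 2))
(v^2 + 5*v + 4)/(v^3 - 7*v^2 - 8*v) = (v + 4)/(v*(v - 8))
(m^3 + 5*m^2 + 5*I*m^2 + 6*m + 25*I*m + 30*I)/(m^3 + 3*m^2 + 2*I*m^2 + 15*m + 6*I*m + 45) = (m + 2)/(m - 3*I)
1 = 1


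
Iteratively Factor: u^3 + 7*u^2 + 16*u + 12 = (u + 2)*(u^2 + 5*u + 6) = (u + 2)^2*(u + 3)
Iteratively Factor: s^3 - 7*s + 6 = (s - 2)*(s^2 + 2*s - 3) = (s - 2)*(s - 1)*(s + 3)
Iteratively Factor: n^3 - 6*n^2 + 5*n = (n - 5)*(n^2 - n) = (n - 5)*(n - 1)*(n)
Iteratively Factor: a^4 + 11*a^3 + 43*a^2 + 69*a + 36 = (a + 4)*(a^3 + 7*a^2 + 15*a + 9) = (a + 3)*(a + 4)*(a^2 + 4*a + 3) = (a + 3)^2*(a + 4)*(a + 1)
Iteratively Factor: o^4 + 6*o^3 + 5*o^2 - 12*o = (o + 3)*(o^3 + 3*o^2 - 4*o) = (o - 1)*(o + 3)*(o^2 + 4*o) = (o - 1)*(o + 3)*(o + 4)*(o)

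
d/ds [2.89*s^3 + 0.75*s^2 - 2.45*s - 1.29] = 8.67*s^2 + 1.5*s - 2.45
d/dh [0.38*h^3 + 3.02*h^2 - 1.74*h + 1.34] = 1.14*h^2 + 6.04*h - 1.74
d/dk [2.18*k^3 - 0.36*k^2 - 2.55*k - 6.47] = 6.54*k^2 - 0.72*k - 2.55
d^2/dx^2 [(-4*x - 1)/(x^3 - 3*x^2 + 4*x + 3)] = 2*(-(4*x + 1)*(3*x^2 - 6*x + 4)^2 + (12*x^2 - 24*x + 3*(x - 1)*(4*x + 1) + 16)*(x^3 - 3*x^2 + 4*x + 3))/(x^3 - 3*x^2 + 4*x + 3)^3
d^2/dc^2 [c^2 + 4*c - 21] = 2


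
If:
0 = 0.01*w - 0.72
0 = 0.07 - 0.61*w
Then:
No Solution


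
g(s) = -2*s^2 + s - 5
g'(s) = 1 - 4*s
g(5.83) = -67.15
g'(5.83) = -22.32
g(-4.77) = -55.28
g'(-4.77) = 20.08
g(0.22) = -4.88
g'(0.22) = 0.12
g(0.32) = -4.88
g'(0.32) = -0.28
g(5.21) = -54.08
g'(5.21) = -19.84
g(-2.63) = -21.46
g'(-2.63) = 11.52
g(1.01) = -6.03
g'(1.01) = -3.04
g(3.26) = -23.00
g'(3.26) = -12.04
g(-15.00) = -470.00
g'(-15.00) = 61.00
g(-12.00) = -305.00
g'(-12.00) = 49.00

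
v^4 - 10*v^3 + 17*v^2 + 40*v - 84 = (v - 7)*(v - 3)*(v - 2)*(v + 2)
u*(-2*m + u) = -2*m*u + u^2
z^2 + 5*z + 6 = (z + 2)*(z + 3)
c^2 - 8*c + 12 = (c - 6)*(c - 2)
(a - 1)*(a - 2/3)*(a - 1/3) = a^3 - 2*a^2 + 11*a/9 - 2/9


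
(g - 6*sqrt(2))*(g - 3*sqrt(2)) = g^2 - 9*sqrt(2)*g + 36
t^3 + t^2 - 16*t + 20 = (t - 2)^2*(t + 5)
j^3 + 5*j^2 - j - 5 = (j - 1)*(j + 1)*(j + 5)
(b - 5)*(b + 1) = b^2 - 4*b - 5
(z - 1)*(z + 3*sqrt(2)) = z^2 - z + 3*sqrt(2)*z - 3*sqrt(2)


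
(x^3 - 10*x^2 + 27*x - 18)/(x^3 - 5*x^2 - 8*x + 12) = (x - 3)/(x + 2)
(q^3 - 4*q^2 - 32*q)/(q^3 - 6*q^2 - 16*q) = (q + 4)/(q + 2)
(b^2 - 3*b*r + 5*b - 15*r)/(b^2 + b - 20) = (b - 3*r)/(b - 4)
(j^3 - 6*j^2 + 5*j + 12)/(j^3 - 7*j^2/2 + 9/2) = 2*(j - 4)/(2*j - 3)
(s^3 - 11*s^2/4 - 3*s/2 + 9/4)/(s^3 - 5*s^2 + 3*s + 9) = (s - 3/4)/(s - 3)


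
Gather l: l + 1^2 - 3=l - 2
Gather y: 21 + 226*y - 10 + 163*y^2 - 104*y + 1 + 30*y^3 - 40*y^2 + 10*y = 30*y^3 + 123*y^2 + 132*y + 12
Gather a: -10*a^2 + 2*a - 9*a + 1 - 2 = -10*a^2 - 7*a - 1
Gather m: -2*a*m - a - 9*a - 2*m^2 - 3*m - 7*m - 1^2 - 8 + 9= -10*a - 2*m^2 + m*(-2*a - 10)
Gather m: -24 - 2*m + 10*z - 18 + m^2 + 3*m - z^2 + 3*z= m^2 + m - z^2 + 13*z - 42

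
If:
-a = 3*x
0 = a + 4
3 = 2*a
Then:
No Solution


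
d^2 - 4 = (d - 2)*(d + 2)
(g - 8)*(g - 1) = g^2 - 9*g + 8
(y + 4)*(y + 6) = y^2 + 10*y + 24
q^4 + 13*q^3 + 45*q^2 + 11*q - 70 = (q - 1)*(q + 2)*(q + 5)*(q + 7)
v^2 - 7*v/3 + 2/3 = (v - 2)*(v - 1/3)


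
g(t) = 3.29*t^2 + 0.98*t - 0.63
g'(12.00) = 79.94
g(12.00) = 484.89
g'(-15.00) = -97.72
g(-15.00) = 724.92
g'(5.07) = 34.34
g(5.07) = 88.91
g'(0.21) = 2.36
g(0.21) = -0.28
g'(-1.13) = -6.46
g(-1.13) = 2.46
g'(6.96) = 46.78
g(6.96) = 165.56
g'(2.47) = 17.23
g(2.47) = 21.86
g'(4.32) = 29.41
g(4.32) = 65.00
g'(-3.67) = -23.17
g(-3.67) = 40.09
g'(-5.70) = -36.53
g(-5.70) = 100.68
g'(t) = 6.58*t + 0.98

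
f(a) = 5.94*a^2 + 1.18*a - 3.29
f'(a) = 11.88*a + 1.18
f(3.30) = 65.29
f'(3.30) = 40.38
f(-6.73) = 257.81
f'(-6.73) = -78.77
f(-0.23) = -3.25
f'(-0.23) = -1.55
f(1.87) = 19.69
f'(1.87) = 23.40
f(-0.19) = -3.30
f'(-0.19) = -1.08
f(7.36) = 327.16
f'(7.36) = 88.62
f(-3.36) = 59.81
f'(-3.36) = -38.74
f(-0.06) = -3.34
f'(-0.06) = 0.47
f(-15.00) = 1315.51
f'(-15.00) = -177.02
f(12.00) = 866.23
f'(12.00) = 143.74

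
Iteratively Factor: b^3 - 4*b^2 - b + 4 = (b + 1)*(b^2 - 5*b + 4) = (b - 4)*(b + 1)*(b - 1)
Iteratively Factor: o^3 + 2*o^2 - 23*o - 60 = (o + 3)*(o^2 - o - 20) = (o + 3)*(o + 4)*(o - 5)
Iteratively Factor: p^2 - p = (p)*(p - 1)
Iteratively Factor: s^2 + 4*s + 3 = (s + 3)*(s + 1)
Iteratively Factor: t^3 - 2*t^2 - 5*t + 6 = (t - 3)*(t^2 + t - 2) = (t - 3)*(t + 2)*(t - 1)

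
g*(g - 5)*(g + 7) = g^3 + 2*g^2 - 35*g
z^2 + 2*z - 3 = (z - 1)*(z + 3)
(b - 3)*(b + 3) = b^2 - 9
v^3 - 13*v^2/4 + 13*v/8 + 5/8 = (v - 5/2)*(v - 1)*(v + 1/4)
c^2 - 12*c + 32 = (c - 8)*(c - 4)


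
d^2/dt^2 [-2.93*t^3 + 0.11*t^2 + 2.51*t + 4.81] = 0.22 - 17.58*t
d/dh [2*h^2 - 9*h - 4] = 4*h - 9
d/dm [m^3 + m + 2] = 3*m^2 + 1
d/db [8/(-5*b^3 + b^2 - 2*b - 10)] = 8*(15*b^2 - 2*b + 2)/(5*b^3 - b^2 + 2*b + 10)^2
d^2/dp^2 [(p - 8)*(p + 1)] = 2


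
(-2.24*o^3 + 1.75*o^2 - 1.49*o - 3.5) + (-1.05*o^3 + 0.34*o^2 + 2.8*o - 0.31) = -3.29*o^3 + 2.09*o^2 + 1.31*o - 3.81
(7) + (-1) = 6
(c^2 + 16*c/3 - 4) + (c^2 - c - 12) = 2*c^2 + 13*c/3 - 16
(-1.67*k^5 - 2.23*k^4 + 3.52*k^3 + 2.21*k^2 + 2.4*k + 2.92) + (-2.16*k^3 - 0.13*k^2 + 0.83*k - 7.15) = -1.67*k^5 - 2.23*k^4 + 1.36*k^3 + 2.08*k^2 + 3.23*k - 4.23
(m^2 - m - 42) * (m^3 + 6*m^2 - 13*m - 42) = m^5 + 5*m^4 - 61*m^3 - 281*m^2 + 588*m + 1764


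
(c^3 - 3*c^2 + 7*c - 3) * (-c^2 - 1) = -c^5 + 3*c^4 - 8*c^3 + 6*c^2 - 7*c + 3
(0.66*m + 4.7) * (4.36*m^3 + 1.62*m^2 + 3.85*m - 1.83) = 2.8776*m^4 + 21.5612*m^3 + 10.155*m^2 + 16.8872*m - 8.601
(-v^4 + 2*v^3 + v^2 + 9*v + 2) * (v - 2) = -v^5 + 4*v^4 - 3*v^3 + 7*v^2 - 16*v - 4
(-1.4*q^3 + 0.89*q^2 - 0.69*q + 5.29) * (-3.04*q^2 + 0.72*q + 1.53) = 4.256*q^5 - 3.7136*q^4 + 0.5964*q^3 - 15.2167*q^2 + 2.7531*q + 8.0937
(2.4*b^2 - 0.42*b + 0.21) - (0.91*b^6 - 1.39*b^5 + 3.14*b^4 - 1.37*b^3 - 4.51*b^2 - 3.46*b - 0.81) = -0.91*b^6 + 1.39*b^5 - 3.14*b^4 + 1.37*b^3 + 6.91*b^2 + 3.04*b + 1.02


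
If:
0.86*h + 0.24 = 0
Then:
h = -0.28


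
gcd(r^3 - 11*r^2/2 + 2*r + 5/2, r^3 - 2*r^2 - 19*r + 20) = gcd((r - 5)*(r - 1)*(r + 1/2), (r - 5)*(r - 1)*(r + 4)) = r^2 - 6*r + 5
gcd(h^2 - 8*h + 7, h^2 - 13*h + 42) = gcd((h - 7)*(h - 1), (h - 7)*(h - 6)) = h - 7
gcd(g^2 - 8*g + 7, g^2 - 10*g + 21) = g - 7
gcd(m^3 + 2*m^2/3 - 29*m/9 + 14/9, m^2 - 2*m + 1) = m - 1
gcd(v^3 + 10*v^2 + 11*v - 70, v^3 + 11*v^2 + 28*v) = v + 7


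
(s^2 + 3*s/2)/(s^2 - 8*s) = (s + 3/2)/(s - 8)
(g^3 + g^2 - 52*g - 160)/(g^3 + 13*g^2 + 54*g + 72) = (g^2 - 3*g - 40)/(g^2 + 9*g + 18)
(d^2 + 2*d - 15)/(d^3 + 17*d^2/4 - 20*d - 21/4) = 4*(d + 5)/(4*d^2 + 29*d + 7)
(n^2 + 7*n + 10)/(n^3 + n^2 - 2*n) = (n + 5)/(n*(n - 1))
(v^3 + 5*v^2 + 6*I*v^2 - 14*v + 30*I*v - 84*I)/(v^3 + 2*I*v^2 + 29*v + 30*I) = (v^2 + 5*v - 14)/(v^2 - 4*I*v + 5)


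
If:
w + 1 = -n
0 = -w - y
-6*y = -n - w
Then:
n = -7/6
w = 1/6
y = -1/6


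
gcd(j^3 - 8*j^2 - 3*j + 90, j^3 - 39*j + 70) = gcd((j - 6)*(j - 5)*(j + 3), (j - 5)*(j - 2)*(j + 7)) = j - 5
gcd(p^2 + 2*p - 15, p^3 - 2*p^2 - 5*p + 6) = p - 3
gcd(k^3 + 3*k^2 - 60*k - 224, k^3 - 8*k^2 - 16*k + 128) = k^2 - 4*k - 32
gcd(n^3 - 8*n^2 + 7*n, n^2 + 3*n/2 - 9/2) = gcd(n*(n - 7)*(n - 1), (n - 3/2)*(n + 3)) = 1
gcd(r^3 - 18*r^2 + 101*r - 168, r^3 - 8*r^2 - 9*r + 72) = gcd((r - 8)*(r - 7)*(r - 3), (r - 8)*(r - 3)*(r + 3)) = r^2 - 11*r + 24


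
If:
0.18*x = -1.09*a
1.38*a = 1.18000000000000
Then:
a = 0.86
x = -5.18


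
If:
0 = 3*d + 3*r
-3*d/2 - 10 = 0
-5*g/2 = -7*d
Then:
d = -20/3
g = -56/3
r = 20/3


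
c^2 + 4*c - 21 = (c - 3)*(c + 7)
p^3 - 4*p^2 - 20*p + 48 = (p - 6)*(p - 2)*(p + 4)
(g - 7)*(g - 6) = g^2 - 13*g + 42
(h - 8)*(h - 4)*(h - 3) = h^3 - 15*h^2 + 68*h - 96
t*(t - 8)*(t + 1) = t^3 - 7*t^2 - 8*t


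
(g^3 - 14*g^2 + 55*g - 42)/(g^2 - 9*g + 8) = (g^2 - 13*g + 42)/(g - 8)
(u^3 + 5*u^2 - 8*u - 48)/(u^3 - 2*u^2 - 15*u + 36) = (u + 4)/(u - 3)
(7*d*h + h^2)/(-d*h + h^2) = (-7*d - h)/(d - h)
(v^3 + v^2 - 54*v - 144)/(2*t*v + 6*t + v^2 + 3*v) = (v^2 - 2*v - 48)/(2*t + v)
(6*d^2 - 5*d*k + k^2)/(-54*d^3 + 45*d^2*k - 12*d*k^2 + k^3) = (-2*d + k)/(18*d^2 - 9*d*k + k^2)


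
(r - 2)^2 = r^2 - 4*r + 4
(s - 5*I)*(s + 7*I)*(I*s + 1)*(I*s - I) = -s^4 + s^3 - I*s^3 - 37*s^2 + I*s^2 + 37*s + 35*I*s - 35*I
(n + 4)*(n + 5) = n^2 + 9*n + 20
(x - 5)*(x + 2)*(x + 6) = x^3 + 3*x^2 - 28*x - 60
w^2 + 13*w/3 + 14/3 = (w + 2)*(w + 7/3)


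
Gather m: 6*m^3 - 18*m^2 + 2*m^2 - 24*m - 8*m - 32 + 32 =6*m^3 - 16*m^2 - 32*m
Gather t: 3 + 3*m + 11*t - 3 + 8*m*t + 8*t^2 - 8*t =3*m + 8*t^2 + t*(8*m + 3)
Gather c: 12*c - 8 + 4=12*c - 4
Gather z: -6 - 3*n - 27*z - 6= -3*n - 27*z - 12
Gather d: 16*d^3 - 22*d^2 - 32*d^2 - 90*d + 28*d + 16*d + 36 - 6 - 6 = 16*d^3 - 54*d^2 - 46*d + 24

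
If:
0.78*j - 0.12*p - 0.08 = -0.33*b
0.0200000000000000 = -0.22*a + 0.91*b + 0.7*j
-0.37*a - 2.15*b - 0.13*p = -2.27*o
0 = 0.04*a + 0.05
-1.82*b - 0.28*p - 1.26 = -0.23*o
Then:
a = -1.25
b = -6.12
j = 7.59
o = -4.18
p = 31.85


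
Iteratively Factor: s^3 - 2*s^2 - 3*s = (s)*(s^2 - 2*s - 3) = s*(s + 1)*(s - 3)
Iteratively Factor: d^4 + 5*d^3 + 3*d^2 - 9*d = (d + 3)*(d^3 + 2*d^2 - 3*d) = (d - 1)*(d + 3)*(d^2 + 3*d) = d*(d - 1)*(d + 3)*(d + 3)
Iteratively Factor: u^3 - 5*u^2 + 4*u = (u - 4)*(u^2 - u) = (u - 4)*(u - 1)*(u)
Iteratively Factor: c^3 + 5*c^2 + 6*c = (c)*(c^2 + 5*c + 6) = c*(c + 2)*(c + 3)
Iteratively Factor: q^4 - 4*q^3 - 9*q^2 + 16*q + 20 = (q + 2)*(q^3 - 6*q^2 + 3*q + 10) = (q + 1)*(q + 2)*(q^2 - 7*q + 10) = (q - 2)*(q + 1)*(q + 2)*(q - 5)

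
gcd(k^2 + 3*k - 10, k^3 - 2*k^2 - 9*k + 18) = k - 2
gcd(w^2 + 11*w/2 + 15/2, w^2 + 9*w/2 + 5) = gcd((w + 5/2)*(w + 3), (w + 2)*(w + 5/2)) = w + 5/2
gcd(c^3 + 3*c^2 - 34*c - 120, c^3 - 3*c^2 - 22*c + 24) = c^2 - 2*c - 24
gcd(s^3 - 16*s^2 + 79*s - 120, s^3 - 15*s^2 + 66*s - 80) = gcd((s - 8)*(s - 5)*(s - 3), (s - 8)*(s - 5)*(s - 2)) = s^2 - 13*s + 40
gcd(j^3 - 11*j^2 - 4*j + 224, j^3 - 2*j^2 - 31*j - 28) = j^2 - 3*j - 28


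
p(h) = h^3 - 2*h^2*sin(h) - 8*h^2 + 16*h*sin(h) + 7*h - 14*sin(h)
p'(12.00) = 171.35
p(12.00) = 719.02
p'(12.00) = 171.35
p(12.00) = 719.02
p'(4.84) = 5.28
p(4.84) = -56.60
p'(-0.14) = -9.13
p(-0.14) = 1.13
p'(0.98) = 4.10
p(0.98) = -0.08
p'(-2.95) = 152.18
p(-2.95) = -100.97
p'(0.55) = 1.37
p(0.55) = -1.44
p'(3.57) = -28.64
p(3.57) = -38.79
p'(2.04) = -10.83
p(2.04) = -1.32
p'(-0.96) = -9.02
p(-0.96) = 10.58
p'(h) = -2*h^2*cos(h) + 3*h^2 - 4*h*sin(h) + 16*h*cos(h) - 16*h + 16*sin(h) - 14*cos(h) + 7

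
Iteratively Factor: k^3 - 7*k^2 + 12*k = (k)*(k^2 - 7*k + 12) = k*(k - 4)*(k - 3)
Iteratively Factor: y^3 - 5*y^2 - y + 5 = (y + 1)*(y^2 - 6*y + 5) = (y - 1)*(y + 1)*(y - 5)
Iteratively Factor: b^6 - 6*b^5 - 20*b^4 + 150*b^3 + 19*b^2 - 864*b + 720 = (b - 3)*(b^5 - 3*b^4 - 29*b^3 + 63*b^2 + 208*b - 240) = (b - 3)*(b + 3)*(b^4 - 6*b^3 - 11*b^2 + 96*b - 80) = (b - 3)*(b - 1)*(b + 3)*(b^3 - 5*b^2 - 16*b + 80) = (b - 5)*(b - 3)*(b - 1)*(b + 3)*(b^2 - 16) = (b - 5)*(b - 3)*(b - 1)*(b + 3)*(b + 4)*(b - 4)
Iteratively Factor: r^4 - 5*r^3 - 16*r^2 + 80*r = (r - 5)*(r^3 - 16*r) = r*(r - 5)*(r^2 - 16) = r*(r - 5)*(r - 4)*(r + 4)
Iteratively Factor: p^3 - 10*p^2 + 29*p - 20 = (p - 5)*(p^2 - 5*p + 4) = (p - 5)*(p - 1)*(p - 4)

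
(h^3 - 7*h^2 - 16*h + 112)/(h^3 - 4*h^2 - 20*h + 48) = (h^2 - 11*h + 28)/(h^2 - 8*h + 12)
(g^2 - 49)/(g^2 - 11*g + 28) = (g + 7)/(g - 4)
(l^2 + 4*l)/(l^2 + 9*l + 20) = l/(l + 5)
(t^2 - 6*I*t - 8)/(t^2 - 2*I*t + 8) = (t - 2*I)/(t + 2*I)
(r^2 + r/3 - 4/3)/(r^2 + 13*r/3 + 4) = (r - 1)/(r + 3)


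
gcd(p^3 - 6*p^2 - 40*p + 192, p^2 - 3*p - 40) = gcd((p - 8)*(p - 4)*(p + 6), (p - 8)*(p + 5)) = p - 8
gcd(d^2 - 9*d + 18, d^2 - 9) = d - 3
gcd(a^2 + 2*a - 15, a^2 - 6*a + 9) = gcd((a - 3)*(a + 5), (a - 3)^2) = a - 3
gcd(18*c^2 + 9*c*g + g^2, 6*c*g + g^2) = 6*c + g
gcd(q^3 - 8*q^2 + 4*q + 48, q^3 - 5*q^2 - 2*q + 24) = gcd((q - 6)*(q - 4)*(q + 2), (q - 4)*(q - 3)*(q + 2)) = q^2 - 2*q - 8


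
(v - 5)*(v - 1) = v^2 - 6*v + 5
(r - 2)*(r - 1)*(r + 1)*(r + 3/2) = r^4 - r^3/2 - 4*r^2 + r/2 + 3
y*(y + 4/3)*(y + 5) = y^3 + 19*y^2/3 + 20*y/3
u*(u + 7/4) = u^2 + 7*u/4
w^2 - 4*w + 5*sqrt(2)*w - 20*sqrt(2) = (w - 4)*(w + 5*sqrt(2))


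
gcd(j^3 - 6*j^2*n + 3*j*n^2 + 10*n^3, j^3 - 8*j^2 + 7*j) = 1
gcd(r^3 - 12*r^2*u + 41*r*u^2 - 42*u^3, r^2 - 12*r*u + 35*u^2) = r - 7*u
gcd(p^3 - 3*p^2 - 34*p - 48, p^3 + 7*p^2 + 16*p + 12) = p^2 + 5*p + 6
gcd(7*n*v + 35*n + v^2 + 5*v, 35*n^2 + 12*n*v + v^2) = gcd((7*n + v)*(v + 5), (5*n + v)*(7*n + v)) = 7*n + v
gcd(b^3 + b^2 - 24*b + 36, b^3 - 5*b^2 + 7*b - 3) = b - 3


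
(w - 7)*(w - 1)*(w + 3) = w^3 - 5*w^2 - 17*w + 21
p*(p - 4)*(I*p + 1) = I*p^3 + p^2 - 4*I*p^2 - 4*p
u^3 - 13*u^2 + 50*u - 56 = (u - 7)*(u - 4)*(u - 2)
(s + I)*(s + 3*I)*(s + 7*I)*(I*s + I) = I*s^4 - 11*s^3 + I*s^3 - 11*s^2 - 31*I*s^2 + 21*s - 31*I*s + 21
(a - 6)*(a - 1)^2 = a^3 - 8*a^2 + 13*a - 6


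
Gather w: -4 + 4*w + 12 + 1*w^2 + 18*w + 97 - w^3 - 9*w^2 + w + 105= -w^3 - 8*w^2 + 23*w + 210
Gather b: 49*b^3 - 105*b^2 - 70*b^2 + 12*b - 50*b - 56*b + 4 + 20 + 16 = 49*b^3 - 175*b^2 - 94*b + 40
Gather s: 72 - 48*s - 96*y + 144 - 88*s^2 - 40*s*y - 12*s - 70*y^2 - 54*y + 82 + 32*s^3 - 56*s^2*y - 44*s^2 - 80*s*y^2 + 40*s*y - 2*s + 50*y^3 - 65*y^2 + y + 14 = 32*s^3 + s^2*(-56*y - 132) + s*(-80*y^2 - 62) + 50*y^3 - 135*y^2 - 149*y + 312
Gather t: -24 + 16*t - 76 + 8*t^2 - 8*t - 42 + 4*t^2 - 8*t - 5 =12*t^2 - 147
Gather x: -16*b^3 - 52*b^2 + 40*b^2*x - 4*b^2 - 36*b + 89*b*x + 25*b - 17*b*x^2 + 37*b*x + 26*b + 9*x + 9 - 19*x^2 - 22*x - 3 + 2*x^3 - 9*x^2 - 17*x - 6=-16*b^3 - 56*b^2 + 15*b + 2*x^3 + x^2*(-17*b - 28) + x*(40*b^2 + 126*b - 30)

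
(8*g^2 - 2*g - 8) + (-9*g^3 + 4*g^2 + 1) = -9*g^3 + 12*g^2 - 2*g - 7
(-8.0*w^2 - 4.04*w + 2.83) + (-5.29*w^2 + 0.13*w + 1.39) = -13.29*w^2 - 3.91*w + 4.22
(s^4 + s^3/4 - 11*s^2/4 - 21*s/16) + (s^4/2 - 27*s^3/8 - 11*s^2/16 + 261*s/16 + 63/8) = 3*s^4/2 - 25*s^3/8 - 55*s^2/16 + 15*s + 63/8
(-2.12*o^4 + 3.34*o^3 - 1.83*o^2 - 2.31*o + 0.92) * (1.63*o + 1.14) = -3.4556*o^5 + 3.0274*o^4 + 0.8247*o^3 - 5.8515*o^2 - 1.1338*o + 1.0488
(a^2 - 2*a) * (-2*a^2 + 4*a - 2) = -2*a^4 + 8*a^3 - 10*a^2 + 4*a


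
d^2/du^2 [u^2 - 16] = 2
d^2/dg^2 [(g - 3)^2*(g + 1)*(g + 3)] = 12*g^2 - 12*g - 24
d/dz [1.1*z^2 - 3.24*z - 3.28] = 2.2*z - 3.24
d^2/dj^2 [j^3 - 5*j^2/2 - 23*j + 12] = 6*j - 5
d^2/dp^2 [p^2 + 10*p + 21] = 2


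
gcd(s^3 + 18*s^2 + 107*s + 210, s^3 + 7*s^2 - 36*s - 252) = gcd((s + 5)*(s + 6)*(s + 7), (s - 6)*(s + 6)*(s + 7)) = s^2 + 13*s + 42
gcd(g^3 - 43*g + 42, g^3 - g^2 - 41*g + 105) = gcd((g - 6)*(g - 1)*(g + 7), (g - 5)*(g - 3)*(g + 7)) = g + 7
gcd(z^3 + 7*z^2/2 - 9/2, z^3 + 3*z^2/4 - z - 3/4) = z - 1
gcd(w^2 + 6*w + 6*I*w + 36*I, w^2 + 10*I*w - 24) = w + 6*I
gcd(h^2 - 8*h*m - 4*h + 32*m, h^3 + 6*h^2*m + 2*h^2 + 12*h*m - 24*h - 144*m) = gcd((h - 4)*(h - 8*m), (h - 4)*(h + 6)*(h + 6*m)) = h - 4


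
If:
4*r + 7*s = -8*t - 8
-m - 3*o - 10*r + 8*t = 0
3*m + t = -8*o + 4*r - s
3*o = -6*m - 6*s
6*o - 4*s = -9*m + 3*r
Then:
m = -16/1441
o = -3760/18733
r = -10928/18733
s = 2088/18733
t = -15096/18733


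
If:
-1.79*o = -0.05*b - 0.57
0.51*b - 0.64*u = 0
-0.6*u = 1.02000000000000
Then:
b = -2.13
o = 0.26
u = -1.70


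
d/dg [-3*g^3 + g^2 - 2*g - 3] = -9*g^2 + 2*g - 2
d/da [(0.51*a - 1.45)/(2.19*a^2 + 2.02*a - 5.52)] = (-1.1169*a^2 + 6.351*a + 0.1138)/(4.7961*a^4 + 8.8476*a^3 - 20.0972*a^2 - 22.3008*a + 30.4704)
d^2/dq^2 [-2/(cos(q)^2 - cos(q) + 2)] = 2*(-4*sin(q)^4 - 5*sin(q)^2 - 23*cos(q)/4 + 3*cos(3*q)/4 + 7)/(sin(q)^2 + cos(q) - 3)^3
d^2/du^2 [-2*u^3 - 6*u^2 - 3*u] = -12*u - 12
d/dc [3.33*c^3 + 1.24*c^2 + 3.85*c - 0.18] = 9.99*c^2 + 2.48*c + 3.85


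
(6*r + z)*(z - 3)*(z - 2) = 6*r*z^2 - 30*r*z + 36*r + z^3 - 5*z^2 + 6*z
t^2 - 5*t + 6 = (t - 3)*(t - 2)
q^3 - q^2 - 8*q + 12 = (q - 2)^2*(q + 3)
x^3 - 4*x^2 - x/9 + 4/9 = (x - 4)*(x - 1/3)*(x + 1/3)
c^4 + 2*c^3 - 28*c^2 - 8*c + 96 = (c - 4)*(c - 2)*(c + 2)*(c + 6)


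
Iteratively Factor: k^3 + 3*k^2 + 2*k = (k)*(k^2 + 3*k + 2) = k*(k + 2)*(k + 1)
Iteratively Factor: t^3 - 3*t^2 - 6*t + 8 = (t - 4)*(t^2 + t - 2) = (t - 4)*(t - 1)*(t + 2)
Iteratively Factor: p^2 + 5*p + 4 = (p + 1)*(p + 4)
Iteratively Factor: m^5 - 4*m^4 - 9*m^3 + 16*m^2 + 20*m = (m)*(m^4 - 4*m^3 - 9*m^2 + 16*m + 20) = m*(m - 2)*(m^3 - 2*m^2 - 13*m - 10) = m*(m - 2)*(m + 1)*(m^2 - 3*m - 10) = m*(m - 2)*(m + 1)*(m + 2)*(m - 5)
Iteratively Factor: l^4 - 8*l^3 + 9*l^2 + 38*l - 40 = (l - 4)*(l^3 - 4*l^2 - 7*l + 10) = (l - 5)*(l - 4)*(l^2 + l - 2) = (l - 5)*(l - 4)*(l - 1)*(l + 2)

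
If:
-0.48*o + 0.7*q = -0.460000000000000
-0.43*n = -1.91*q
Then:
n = 4.44186046511628*q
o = 1.45833333333333*q + 0.958333333333333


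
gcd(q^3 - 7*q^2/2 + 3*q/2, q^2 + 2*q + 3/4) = 1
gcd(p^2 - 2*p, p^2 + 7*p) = p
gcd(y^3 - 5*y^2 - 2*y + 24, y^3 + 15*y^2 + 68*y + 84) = y + 2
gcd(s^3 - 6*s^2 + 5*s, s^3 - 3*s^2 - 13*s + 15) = s^2 - 6*s + 5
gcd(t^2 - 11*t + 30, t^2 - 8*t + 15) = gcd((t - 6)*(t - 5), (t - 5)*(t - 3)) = t - 5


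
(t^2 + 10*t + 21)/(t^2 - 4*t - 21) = (t + 7)/(t - 7)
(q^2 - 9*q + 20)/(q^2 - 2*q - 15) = (q - 4)/(q + 3)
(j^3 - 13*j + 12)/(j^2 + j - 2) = (j^2 + j - 12)/(j + 2)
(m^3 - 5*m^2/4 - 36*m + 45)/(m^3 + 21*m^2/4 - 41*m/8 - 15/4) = 2*(m - 6)/(2*m + 1)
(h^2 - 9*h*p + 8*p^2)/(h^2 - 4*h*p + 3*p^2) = (-h + 8*p)/(-h + 3*p)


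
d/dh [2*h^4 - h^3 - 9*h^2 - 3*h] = 8*h^3 - 3*h^2 - 18*h - 3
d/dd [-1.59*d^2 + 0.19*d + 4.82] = 0.19 - 3.18*d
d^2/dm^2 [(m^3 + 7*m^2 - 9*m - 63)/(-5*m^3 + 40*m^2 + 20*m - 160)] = 2*(-3*m^6 + 3*m^5 + 54*m^4 - 380*m^3 + 924*m^2 + 768*m + 2224)/(m^9 - 24*m^8 + 180*m^7 - 224*m^6 - 2256*m^5 + 4992*m^4 + 9152*m^3 - 23040*m^2 - 12288*m + 32768)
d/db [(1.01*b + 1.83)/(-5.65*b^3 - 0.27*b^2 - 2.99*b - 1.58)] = (11.413*b^3 + 31.2912*b^2 + 0.9882*b + 3.8759)/(31.9225*b^6 + 3.051*b^5 + 33.8599*b^4 + 19.4686*b^3 + 9.7933*b^2 + 9.4484*b + 2.4964)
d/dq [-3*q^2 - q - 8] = -6*q - 1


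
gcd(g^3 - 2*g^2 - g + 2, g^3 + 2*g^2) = 1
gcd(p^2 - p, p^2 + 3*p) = p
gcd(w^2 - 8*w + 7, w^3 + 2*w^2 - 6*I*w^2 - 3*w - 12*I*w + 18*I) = w - 1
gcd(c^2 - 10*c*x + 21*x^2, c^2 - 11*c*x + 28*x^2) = -c + 7*x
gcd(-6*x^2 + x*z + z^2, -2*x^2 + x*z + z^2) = 1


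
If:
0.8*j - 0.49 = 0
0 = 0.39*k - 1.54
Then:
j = 0.61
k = 3.95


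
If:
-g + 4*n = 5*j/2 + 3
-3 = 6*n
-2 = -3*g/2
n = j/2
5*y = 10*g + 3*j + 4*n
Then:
No Solution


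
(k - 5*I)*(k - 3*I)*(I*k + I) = I*k^3 + 8*k^2 + I*k^2 + 8*k - 15*I*k - 15*I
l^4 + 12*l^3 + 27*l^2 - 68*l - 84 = (l - 2)*(l + 1)*(l + 6)*(l + 7)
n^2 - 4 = (n - 2)*(n + 2)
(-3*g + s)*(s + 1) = -3*g*s - 3*g + s^2 + s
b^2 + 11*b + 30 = (b + 5)*(b + 6)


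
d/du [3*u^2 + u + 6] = 6*u + 1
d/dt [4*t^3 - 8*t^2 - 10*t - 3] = 12*t^2 - 16*t - 10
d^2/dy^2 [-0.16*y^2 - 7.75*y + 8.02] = -0.320000000000000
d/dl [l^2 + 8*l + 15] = 2*l + 8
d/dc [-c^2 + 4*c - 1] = 4 - 2*c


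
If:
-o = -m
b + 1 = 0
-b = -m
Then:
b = -1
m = -1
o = -1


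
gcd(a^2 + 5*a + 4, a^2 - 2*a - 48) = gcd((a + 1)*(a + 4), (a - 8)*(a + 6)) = 1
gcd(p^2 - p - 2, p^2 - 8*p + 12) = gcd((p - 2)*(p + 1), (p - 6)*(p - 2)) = p - 2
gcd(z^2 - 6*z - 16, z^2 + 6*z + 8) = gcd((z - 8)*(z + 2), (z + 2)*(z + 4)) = z + 2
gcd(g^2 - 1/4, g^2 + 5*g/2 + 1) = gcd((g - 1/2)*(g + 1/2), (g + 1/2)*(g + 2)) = g + 1/2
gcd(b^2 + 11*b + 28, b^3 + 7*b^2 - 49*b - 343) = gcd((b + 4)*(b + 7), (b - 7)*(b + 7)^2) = b + 7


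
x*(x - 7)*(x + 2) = x^3 - 5*x^2 - 14*x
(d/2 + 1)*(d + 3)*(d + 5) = d^3/2 + 5*d^2 + 31*d/2 + 15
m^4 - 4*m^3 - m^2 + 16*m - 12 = (m - 3)*(m - 2)*(m - 1)*(m + 2)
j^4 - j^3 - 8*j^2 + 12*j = j*(j - 2)^2*(j + 3)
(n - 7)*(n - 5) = n^2 - 12*n + 35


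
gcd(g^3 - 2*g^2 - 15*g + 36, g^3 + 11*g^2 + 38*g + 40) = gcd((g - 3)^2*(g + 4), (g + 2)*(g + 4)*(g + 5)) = g + 4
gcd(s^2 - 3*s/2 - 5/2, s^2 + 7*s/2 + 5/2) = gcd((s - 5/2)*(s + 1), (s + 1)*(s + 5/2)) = s + 1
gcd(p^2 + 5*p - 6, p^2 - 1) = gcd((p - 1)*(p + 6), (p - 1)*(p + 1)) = p - 1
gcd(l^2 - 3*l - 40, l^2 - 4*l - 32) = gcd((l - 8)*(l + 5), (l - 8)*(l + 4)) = l - 8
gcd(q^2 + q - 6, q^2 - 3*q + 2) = q - 2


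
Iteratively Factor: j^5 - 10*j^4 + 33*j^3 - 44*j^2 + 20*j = (j)*(j^4 - 10*j^3 + 33*j^2 - 44*j + 20) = j*(j - 1)*(j^3 - 9*j^2 + 24*j - 20) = j*(j - 2)*(j - 1)*(j^2 - 7*j + 10) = j*(j - 2)^2*(j - 1)*(j - 5)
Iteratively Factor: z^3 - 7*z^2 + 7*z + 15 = (z - 3)*(z^2 - 4*z - 5) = (z - 5)*(z - 3)*(z + 1)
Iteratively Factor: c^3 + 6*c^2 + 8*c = (c + 4)*(c^2 + 2*c) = c*(c + 4)*(c + 2)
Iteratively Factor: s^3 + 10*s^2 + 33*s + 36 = (s + 3)*(s^2 + 7*s + 12) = (s + 3)*(s + 4)*(s + 3)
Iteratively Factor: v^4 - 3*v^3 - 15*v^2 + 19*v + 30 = (v + 1)*(v^3 - 4*v^2 - 11*v + 30) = (v - 2)*(v + 1)*(v^2 - 2*v - 15) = (v - 5)*(v - 2)*(v + 1)*(v + 3)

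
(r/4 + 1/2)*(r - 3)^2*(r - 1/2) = r^4/4 - 9*r^3/8 - r^2/4 + 39*r/8 - 9/4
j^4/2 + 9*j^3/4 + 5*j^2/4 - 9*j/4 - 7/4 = (j/2 + 1/2)*(j - 1)*(j + 1)*(j + 7/2)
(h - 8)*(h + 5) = h^2 - 3*h - 40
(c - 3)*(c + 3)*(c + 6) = c^3 + 6*c^2 - 9*c - 54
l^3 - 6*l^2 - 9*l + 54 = (l - 6)*(l - 3)*(l + 3)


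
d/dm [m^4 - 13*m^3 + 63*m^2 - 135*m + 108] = 4*m^3 - 39*m^2 + 126*m - 135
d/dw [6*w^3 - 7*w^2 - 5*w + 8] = 18*w^2 - 14*w - 5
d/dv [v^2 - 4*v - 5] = 2*v - 4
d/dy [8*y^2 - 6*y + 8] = 16*y - 6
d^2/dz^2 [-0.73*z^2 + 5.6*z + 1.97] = -1.46000000000000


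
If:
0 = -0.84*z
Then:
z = 0.00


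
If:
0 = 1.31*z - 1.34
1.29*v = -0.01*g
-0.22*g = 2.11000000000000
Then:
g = -9.59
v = 0.07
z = 1.02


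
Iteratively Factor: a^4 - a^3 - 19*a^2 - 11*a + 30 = (a - 5)*(a^3 + 4*a^2 + a - 6) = (a - 5)*(a + 2)*(a^2 + 2*a - 3) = (a - 5)*(a - 1)*(a + 2)*(a + 3)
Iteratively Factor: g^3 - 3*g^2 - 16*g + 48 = (g - 3)*(g^2 - 16) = (g - 3)*(g + 4)*(g - 4)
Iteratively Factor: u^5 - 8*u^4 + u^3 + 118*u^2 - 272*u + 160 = (u - 2)*(u^4 - 6*u^3 - 11*u^2 + 96*u - 80) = (u - 4)*(u - 2)*(u^3 - 2*u^2 - 19*u + 20) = (u - 5)*(u - 4)*(u - 2)*(u^2 + 3*u - 4) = (u - 5)*(u - 4)*(u - 2)*(u - 1)*(u + 4)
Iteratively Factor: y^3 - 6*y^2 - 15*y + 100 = (y - 5)*(y^2 - y - 20) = (y - 5)*(y + 4)*(y - 5)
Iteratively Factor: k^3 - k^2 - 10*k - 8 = (k + 1)*(k^2 - 2*k - 8) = (k + 1)*(k + 2)*(k - 4)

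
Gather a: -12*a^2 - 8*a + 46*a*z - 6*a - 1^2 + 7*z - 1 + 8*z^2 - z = -12*a^2 + a*(46*z - 14) + 8*z^2 + 6*z - 2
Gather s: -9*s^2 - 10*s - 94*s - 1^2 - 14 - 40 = -9*s^2 - 104*s - 55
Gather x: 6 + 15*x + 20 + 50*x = 65*x + 26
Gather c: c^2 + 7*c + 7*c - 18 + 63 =c^2 + 14*c + 45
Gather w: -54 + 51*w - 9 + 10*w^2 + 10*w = 10*w^2 + 61*w - 63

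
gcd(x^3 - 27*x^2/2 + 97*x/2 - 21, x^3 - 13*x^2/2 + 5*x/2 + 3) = x - 6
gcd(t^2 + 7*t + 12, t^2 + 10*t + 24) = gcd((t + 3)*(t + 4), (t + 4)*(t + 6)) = t + 4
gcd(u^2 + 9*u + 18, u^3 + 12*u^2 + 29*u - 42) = u + 6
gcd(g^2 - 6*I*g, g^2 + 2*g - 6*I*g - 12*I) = g - 6*I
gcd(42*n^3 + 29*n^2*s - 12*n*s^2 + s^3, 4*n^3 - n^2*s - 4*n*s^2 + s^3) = n + s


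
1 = 1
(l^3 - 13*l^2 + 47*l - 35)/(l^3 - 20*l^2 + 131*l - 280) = (l - 1)/(l - 8)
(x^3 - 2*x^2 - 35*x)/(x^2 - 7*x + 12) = x*(x^2 - 2*x - 35)/(x^2 - 7*x + 12)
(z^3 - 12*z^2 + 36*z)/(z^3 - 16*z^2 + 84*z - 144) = z/(z - 4)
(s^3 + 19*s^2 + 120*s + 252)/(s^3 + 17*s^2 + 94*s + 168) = (s + 6)/(s + 4)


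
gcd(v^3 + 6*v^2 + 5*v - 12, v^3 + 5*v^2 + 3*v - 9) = v^2 + 2*v - 3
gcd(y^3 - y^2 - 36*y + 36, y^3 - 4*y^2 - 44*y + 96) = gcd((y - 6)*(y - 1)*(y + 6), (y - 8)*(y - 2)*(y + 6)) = y + 6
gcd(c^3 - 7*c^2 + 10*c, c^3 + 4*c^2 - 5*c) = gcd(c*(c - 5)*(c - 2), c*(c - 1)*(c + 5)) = c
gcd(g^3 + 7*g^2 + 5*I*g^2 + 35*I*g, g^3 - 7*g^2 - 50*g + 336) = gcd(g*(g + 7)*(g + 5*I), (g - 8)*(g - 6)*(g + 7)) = g + 7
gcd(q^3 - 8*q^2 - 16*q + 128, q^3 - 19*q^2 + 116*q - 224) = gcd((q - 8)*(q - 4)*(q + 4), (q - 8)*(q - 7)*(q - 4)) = q^2 - 12*q + 32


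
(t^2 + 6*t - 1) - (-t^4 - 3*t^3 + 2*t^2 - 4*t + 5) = t^4 + 3*t^3 - t^2 + 10*t - 6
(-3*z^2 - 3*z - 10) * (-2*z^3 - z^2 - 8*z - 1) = 6*z^5 + 9*z^4 + 47*z^3 + 37*z^2 + 83*z + 10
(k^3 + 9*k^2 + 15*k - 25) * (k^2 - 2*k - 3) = k^5 + 7*k^4 - 6*k^3 - 82*k^2 + 5*k + 75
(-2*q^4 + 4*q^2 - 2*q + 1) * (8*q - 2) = -16*q^5 + 4*q^4 + 32*q^3 - 24*q^2 + 12*q - 2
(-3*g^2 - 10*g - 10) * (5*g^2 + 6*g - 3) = -15*g^4 - 68*g^3 - 101*g^2 - 30*g + 30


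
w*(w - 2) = w^2 - 2*w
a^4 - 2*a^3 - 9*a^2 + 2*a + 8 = (a - 4)*(a - 1)*(a + 1)*(a + 2)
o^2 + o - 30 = (o - 5)*(o + 6)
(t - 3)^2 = t^2 - 6*t + 9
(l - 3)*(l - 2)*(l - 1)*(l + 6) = l^4 - 25*l^2 + 60*l - 36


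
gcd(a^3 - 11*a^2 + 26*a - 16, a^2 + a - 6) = a - 2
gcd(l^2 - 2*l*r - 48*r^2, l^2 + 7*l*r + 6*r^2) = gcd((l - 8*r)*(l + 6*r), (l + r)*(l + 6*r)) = l + 6*r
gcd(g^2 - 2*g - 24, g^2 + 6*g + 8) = g + 4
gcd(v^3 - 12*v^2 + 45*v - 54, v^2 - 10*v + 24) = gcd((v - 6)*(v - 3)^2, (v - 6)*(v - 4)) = v - 6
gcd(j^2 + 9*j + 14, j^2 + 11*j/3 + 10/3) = j + 2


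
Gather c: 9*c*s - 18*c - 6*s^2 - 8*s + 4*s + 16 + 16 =c*(9*s - 18) - 6*s^2 - 4*s + 32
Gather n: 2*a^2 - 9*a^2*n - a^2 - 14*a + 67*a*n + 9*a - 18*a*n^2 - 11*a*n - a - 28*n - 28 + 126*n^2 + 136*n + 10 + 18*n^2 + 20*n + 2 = a^2 - 6*a + n^2*(144 - 18*a) + n*(-9*a^2 + 56*a + 128) - 16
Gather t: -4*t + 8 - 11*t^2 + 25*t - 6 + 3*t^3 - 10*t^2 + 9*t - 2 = 3*t^3 - 21*t^2 + 30*t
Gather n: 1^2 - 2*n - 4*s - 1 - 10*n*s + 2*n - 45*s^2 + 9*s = -10*n*s - 45*s^2 + 5*s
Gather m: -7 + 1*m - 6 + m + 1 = 2*m - 12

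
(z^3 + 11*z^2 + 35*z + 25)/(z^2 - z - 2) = (z^2 + 10*z + 25)/(z - 2)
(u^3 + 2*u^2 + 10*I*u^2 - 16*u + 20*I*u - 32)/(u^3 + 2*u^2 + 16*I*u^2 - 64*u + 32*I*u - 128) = (u + 2*I)/(u + 8*I)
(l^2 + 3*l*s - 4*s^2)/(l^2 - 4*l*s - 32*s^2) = (-l + s)/(-l + 8*s)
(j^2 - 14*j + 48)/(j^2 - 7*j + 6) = (j - 8)/(j - 1)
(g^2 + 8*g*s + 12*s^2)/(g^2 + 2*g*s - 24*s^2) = (-g - 2*s)/(-g + 4*s)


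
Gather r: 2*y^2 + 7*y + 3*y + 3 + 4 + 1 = 2*y^2 + 10*y + 8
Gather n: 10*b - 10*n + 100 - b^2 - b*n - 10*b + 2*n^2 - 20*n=-b^2 + 2*n^2 + n*(-b - 30) + 100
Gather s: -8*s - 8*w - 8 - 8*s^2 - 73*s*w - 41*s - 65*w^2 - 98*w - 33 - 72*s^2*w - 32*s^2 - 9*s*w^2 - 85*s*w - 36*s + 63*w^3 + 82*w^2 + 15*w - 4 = s^2*(-72*w - 40) + s*(-9*w^2 - 158*w - 85) + 63*w^3 + 17*w^2 - 91*w - 45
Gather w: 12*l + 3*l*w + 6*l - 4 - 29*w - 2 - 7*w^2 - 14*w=18*l - 7*w^2 + w*(3*l - 43) - 6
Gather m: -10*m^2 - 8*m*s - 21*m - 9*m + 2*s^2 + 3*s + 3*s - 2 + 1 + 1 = -10*m^2 + m*(-8*s - 30) + 2*s^2 + 6*s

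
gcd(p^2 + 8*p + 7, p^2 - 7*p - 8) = p + 1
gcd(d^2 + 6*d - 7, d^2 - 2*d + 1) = d - 1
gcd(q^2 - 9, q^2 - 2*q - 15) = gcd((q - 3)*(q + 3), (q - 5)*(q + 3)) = q + 3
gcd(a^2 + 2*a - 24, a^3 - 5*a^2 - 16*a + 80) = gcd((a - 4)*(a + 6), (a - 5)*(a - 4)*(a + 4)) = a - 4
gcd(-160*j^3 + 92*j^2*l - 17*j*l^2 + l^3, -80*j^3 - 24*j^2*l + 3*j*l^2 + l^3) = 5*j - l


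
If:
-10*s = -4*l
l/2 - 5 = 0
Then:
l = 10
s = 4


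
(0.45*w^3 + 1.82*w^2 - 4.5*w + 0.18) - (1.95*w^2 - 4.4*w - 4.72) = 0.45*w^3 - 0.13*w^2 - 0.0999999999999996*w + 4.9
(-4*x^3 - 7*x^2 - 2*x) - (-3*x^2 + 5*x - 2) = -4*x^3 - 4*x^2 - 7*x + 2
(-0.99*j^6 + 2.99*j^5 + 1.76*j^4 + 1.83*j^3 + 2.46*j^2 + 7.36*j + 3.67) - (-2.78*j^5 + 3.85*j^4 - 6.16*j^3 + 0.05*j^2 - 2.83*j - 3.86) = -0.99*j^6 + 5.77*j^5 - 2.09*j^4 + 7.99*j^3 + 2.41*j^2 + 10.19*j + 7.53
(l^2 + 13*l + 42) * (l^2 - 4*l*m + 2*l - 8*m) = l^4 - 4*l^3*m + 15*l^3 - 60*l^2*m + 68*l^2 - 272*l*m + 84*l - 336*m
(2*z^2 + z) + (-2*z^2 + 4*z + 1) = 5*z + 1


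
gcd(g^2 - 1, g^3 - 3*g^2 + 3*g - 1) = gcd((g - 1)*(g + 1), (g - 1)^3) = g - 1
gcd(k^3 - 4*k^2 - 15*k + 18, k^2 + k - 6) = k + 3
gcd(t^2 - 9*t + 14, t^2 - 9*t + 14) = t^2 - 9*t + 14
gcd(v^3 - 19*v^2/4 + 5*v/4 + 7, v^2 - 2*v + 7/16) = v - 7/4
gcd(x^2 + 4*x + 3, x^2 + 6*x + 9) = x + 3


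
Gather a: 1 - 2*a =1 - 2*a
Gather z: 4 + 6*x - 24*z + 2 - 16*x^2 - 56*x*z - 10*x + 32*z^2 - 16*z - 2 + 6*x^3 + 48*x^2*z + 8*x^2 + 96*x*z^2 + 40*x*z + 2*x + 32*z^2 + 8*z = 6*x^3 - 8*x^2 - 2*x + z^2*(96*x + 64) + z*(48*x^2 - 16*x - 32) + 4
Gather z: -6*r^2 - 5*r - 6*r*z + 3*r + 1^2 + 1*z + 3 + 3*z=-6*r^2 - 2*r + z*(4 - 6*r) + 4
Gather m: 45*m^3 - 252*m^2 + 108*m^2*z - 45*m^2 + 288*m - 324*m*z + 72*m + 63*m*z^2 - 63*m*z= 45*m^3 + m^2*(108*z - 297) + m*(63*z^2 - 387*z + 360)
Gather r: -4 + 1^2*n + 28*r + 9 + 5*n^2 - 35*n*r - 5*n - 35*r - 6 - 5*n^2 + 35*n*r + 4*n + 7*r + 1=0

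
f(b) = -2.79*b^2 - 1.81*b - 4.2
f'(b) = -5.58*b - 1.81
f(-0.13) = -4.01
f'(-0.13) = -1.08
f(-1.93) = -11.10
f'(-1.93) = 8.96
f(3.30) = -40.56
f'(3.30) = -20.22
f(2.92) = -33.27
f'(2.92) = -18.10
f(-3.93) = -40.18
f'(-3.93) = 20.12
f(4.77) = -76.31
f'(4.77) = -28.43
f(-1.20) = -6.05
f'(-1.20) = 4.89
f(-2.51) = -17.23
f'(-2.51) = 12.20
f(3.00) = -34.74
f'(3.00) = -18.55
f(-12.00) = -384.24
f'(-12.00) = 65.15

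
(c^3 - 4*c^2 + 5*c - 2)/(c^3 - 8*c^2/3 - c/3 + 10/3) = 3*(c^2 - 2*c + 1)/(3*c^2 - 2*c - 5)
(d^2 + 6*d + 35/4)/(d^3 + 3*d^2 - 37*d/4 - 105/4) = 1/(d - 3)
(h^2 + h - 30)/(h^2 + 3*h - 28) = (h^2 + h - 30)/(h^2 + 3*h - 28)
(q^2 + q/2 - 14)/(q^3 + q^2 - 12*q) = (q - 7/2)/(q*(q - 3))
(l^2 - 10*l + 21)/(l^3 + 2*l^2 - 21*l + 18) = (l - 7)/(l^2 + 5*l - 6)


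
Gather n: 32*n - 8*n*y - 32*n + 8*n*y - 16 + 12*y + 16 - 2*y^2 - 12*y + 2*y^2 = 0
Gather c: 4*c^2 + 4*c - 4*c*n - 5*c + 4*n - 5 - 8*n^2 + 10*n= 4*c^2 + c*(-4*n - 1) - 8*n^2 + 14*n - 5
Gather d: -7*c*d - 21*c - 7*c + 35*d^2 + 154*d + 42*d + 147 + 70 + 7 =-28*c + 35*d^2 + d*(196 - 7*c) + 224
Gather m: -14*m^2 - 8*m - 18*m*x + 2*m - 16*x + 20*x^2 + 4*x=-14*m^2 + m*(-18*x - 6) + 20*x^2 - 12*x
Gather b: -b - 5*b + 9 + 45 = 54 - 6*b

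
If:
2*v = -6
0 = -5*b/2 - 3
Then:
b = -6/5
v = -3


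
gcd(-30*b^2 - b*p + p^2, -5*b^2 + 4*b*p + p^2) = 5*b + p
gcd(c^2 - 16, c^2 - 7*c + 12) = c - 4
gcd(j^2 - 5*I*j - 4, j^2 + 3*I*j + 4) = j - I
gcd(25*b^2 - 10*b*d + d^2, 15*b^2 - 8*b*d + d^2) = 5*b - d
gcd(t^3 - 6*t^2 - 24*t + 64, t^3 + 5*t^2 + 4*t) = t + 4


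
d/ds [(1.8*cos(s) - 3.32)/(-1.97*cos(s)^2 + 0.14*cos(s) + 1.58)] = (-3.546*cos(s)^2 + 13.0808*cos(s) - 3.3088)*sin(s)/(3.8809*cos(s)^4 - 0.5516*cos(s)^3 - 6.2056*cos(s)^2 + 0.4424*cos(s) + 2.4964)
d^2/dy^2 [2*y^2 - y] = 4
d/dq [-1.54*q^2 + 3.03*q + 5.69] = 3.03 - 3.08*q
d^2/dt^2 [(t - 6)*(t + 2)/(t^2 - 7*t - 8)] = 6*(t^3 - 4*t^2 + 52*t - 132)/(t^6 - 21*t^5 + 123*t^4 - 7*t^3 - 984*t^2 - 1344*t - 512)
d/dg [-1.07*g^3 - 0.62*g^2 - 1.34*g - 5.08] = -3.21*g^2 - 1.24*g - 1.34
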